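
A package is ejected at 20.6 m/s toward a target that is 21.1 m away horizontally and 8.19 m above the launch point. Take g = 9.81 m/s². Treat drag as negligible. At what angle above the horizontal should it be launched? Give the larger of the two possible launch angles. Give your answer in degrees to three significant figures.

73.2°

Trajectory: y = x tanθ − g x² (1 + tan²θ)/(2v₀²). With x = 21.1, y = 8.19, v₀ = 20.6, g = 9.81:
5.146 tan²θ − 21.1 tanθ + (13.34) = 0.
tanθ = [21.1 ± √(21.1² − 4 × 5.146 × (13.34))] / (2 × 5.146) = (21.1 ± 13.07) / 10.29, giving tanθ = 0.7807 or 3.320.
θ = 37.98° or 73.24°; the larger is 73.24°.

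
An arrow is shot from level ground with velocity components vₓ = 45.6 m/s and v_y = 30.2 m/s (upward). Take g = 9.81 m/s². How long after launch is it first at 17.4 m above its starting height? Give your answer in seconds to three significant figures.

Set y = v_y0 t − ½ g t² = 17.4: 4.905 t² − 30.20 t + 17.4 = 0.
t = [30.20 ± √(30.20² − 2·9.81·17.4)] / 9.81 = (30.20 ± 23.89) / 9.81, so t = 0.6434 s or t = 5.514 s.
The first (ascending) time is 0.6434 s.

0.643 s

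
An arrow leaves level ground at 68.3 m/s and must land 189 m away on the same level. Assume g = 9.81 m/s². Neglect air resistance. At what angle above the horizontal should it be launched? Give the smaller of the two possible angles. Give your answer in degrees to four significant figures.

R = v₀² sin 2θ / g gives sin 2θ = gR/v₀² = 9.81·189/68.3² = 0.3975.
2θ = 23.42° or 180° − 23.42° = 156.6°, so θ = 11.71° or 78.29°.
The smaller angle is 11.71°.

11.71°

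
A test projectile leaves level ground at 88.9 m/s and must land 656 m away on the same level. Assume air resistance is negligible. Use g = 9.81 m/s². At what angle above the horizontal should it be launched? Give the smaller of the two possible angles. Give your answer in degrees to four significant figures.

27.26°

R = v₀² sin 2θ / g gives sin 2θ = gR/v₀² = 9.81·656/88.9² = 0.8143.
2θ = 54.52° or 180° − 54.52° = 125.5°, so θ = 27.26° or 62.74°.
The smaller angle is 27.26°.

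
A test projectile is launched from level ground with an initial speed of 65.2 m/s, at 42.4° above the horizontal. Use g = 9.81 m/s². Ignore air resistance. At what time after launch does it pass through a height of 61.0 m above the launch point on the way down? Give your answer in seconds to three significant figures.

7.25 s

Components: vₓ = 65.20 cos 42.4° = 48.15 m/s, v_y0 = 65.20 sin 42.4° = 43.96 m/s.
Require v_y0 t − ½ g t² = 61.0, i.e. 4.905 t² − 43.96 t + 61.0 = 0.
Quadratic formula: t = (43.96 ± √736.06) / 9.81 = (43.96 ± 27.13) / 9.81 → t = 1.716 s or 7.247 s.
The descending-branch root is 7.247 s.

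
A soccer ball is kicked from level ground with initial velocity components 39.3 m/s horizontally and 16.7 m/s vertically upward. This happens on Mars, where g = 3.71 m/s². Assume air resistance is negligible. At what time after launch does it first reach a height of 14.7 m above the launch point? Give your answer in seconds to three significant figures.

0.989 s

Require v_y0 t − ½ g t² = 14.7, i.e. 1.855 t² − 16.70 t + 14.7 = 0.
t = [16.70 ± √(16.70² − 2·3.71·14.7)] / 3.71 = (16.70 ± 13.03) / 3.71, so t = 0.9889 s or t = 8.014 s.
The first (ascending) time is 0.9889 s.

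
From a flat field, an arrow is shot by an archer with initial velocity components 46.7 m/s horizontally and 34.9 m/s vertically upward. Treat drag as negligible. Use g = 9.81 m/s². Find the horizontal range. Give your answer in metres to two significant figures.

330 m

Time aloft: T = 2 v_y0 / g = 2 × 34.90 / 9.81 = 7.115 s.
Range: R = vₓ T = 46.70 × 7.115 = 332.3 m.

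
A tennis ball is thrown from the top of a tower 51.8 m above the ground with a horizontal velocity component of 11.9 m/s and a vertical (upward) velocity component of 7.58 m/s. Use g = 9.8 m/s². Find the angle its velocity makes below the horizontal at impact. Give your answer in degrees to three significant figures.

70.0°

Vertical motion (up positive, ground at y = 0): 4.900 t² − (7.580) t − 51.8 = 0, so t = (7.580 + √(7.580² + 2·9.80·51.8)) / 9.80 = (7.580 + 32.75) / 9.80 = 4.116 s.
At impact: v_y = v_y0 − g t = −32.75 m/s; vₓ = 11.90 m/s.
Angle below horizontal: arctan(|v_y|/vₓ) = arctan(32.75/11.90) = 70.03°.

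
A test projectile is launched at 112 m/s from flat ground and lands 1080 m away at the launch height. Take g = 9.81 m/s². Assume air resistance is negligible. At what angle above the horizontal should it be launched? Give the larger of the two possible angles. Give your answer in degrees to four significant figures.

Level-ground range R = v₀² sin(2θ)/g ⇒ sin(2θ) = gR/v₀² = 9.81 × 1080 / 112² = 0.8446.
2θ = 57.63° or 180° − 57.63° = 122.4°, so θ = 28.82° or 61.18°.
The larger angle is 61.18°.

61.18°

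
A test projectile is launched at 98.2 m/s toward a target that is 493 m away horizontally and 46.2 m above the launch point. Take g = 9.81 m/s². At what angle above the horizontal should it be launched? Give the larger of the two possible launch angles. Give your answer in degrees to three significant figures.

Trajectory: y = x tanθ − g x² (1 + tan²θ)/(2v₀²). With x = 493, y = 46.2, v₀ = 98.2, g = 9.81:
123.6 tan²θ − 493 tanθ + (169.8) = 0.
tanθ = [493 ± √(493² − 4 × 123.6 × (169.8))] / (2 × 123.6) = (493 ± 398.8) / 247.3, giving tanθ = 0.3808 or 3.607.
θ = 20.85° or 74.50°; the larger is 74.50°.

74.5°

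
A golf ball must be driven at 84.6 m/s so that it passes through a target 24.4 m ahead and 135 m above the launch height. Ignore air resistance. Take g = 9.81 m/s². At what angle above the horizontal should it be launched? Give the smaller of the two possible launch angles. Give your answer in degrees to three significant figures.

Trajectory: y = x tanθ − g x² (1 + tan²θ)/(2v₀²). With x = 24.4, y = 135, v₀ = 84.6, g = 9.81:
0.4080 tan²θ − 24.4 tanθ + (135.4) = 0.
tanθ = [24.4 ± √(24.4² − 4 × 0.4080 × (135.4))] / (2 × 0.4080) = (24.4 ± 19.35) / 0.8160, giving tanθ = 6.190 or 53.61.
θ = 80.82° or 88.93°; the smaller is 80.82°.

80.8°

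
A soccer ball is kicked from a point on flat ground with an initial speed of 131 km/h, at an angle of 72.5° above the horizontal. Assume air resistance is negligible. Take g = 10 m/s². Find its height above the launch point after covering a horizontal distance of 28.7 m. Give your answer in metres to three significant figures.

Convert: 131 km/h = 131/3.6 = 36.39 m/s.
vₓ = 36.39 cos 72.5° = 10.94 m/s; v_y0 = 36.39 sin 72.5° = 34.70 m/s.
At x = 28.7 m, t = x/vₓ = 28.7/10.94 = 2.623 s.
Height: y = v_y0 t − ½ g t² = 34.70 × 2.623 − 5.000 × 2.623² = 91.02 − 34.40 = 56.63 m.

56.6 m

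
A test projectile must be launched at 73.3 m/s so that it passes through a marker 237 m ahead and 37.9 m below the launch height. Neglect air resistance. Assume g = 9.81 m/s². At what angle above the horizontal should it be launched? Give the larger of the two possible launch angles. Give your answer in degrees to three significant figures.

Trajectory: y = x tanθ − g x² (1 + tan²θ)/(2v₀²). With x = 237, y = −37.9, v₀ = 73.3, g = 9.81:
51.28 tan²θ − 237 tanθ + (13.38) = 0.
tanθ = [237 ± √(237² − 4 × 51.28 × (13.38))] / (2 × 51.28) = (237 ± 231.1) / 102.6, giving tanθ = 0.05715 or 4.565.
θ = 3.271° or 77.64°; the larger is 77.64°.

77.6°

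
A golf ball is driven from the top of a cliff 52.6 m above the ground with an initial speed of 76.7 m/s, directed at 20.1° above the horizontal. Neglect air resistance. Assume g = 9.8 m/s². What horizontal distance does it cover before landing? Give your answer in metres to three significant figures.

499 m

vₓ = 76.70 cos 20.1° = 72.03 m/s; v_y0 = 76.70 sin 20.1° = 26.36 m/s.
Vertical motion (up positive, ground at y = 0): 4.900 t² − (26.36) t − 52.6 = 0, so t = (26.36 + √(26.36² + 2·9.80·52.6)) / 9.80 = (26.36 + 41.54) / 9.80 = 6.929 s.
Horizontal distance: R = vₓ t = 72.03 × 6.929 = 499.1 m.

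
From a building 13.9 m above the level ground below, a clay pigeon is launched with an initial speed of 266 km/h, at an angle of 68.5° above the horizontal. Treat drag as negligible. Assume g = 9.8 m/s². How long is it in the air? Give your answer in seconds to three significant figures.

14.2 s

Convert: 266 km/h = 266/3.6 = 73.89 m/s.
Resolve: vₓ = 73.89 cos 68.5° = 27.08 m/s and v_y0 = 73.89 sin 68.5° = 68.75 m/s.
Vertical motion (up positive, ground at y = 0): 4.900 t² − (68.75) t − 13.9 = 0, so t = (68.75 + √(68.75² + 2·9.80·13.9)) / 9.80 = (68.75 + 70.70) / 9.80 = 14.23 s.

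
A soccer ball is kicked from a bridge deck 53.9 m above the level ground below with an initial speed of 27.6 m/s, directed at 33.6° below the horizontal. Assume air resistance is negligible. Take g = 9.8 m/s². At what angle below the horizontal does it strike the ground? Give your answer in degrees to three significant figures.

Resolve: vₓ = 27.60 cos 33.6° = 22.99 m/s and v_y0 = −15.27 m/s (downward).
With up positive and y = 0 at the ground: y(t) = 53.9 + (−15.27) t − 4.900 t². Setting y = 0 and taking the positive root: t = [−15.27 + √(15.27² + 2·9.80·53.9)] / 9.80 = (−15.27 + 35.91) / 9.80 = 2.106 s.
At impact: v_y = v_y0 − g t = −35.91 m/s; vₓ = 22.99 m/s.
Angle below horizontal: arctan(|v_y|/vₓ) = arctan(35.91/22.99) = 57.38°.

57.4°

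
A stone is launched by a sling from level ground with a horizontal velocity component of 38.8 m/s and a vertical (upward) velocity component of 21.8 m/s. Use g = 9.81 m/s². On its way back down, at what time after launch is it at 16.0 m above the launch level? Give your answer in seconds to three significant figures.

3.52 s

Require v_y0 t − ½ g t² = 16.0, i.e. 4.905 t² − 21.80 t + 16.0 = 0.
Quadratic formula: t = (21.80 ± √161.32) / 9.81 = (21.80 ± 12.70) / 9.81 → t = 0.9275 s or 3.517 s.
The descending-branch root is 3.517 s.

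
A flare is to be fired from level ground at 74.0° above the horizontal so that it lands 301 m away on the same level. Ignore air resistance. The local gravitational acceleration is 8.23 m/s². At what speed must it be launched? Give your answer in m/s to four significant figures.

68.37 m/s

From R = (v₀² / g) sin 2θ: v₀ = √(gR / sin 2θ).
v₀ = √(8.23 × 301 / sin 148.0°) = √(2477 / 0.5299) = √4674.7 = 68.37 m/s.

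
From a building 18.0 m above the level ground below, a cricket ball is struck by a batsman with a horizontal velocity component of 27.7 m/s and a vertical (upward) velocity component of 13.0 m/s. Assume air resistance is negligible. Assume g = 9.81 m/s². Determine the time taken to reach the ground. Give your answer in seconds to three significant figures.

3.65 s

Vertical motion (up positive, ground at y = 0): 4.905 t² − (13.00) t − 18.0 = 0, so t = (13.00 + √(13.00² + 2·9.81·18.0)) / 9.81 = (13.00 + 22.85) / 9.81 = 3.655 s.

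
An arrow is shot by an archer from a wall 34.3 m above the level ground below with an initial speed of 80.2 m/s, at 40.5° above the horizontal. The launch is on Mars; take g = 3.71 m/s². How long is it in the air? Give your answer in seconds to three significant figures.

Resolve: vₓ = 80.20 cos 40.5° = 60.98 m/s and v_y0 = 80.20 sin 40.5° = 52.09 m/s.
With up positive and y = 0 at the ground: y(t) = 34.3 + (52.09) t − 1.855 t². Setting y = 0 and taking the positive root: t = [52.09 + √(52.09² + 2·3.71·34.3)] / 3.71 = (52.09 + 54.47) / 3.71 = 28.72 s.

28.7 s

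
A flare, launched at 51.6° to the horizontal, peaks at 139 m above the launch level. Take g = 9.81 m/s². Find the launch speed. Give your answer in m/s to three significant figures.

66.6 m/s

At the peak v_y = 0, so v_y0 = √(2gH) = √(2 × 9.81 × 139) = 52.22 m/s.
v_y0 = v₀ sin θ ⇒ v₀ = 52.22 / sin 51.6° = 66.64 m/s.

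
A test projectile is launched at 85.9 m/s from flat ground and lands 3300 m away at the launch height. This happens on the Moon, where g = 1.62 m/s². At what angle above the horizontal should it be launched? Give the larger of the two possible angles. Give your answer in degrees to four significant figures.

66.79°

From R = (v₀²/g) sin 2θ: sin 2θ = 1.62 × 3300 / 7378.8 = 0.7245.
2θ = 46.43° or 180° − 46.43° = 133.6°, so θ = 23.21° or 66.79°.
The larger angle is 66.79°.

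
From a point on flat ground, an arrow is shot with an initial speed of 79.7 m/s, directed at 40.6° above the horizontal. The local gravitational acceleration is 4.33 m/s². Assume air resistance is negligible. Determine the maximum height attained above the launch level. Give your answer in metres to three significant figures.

vₓ = 79.70 cos 40.6° = 60.51 m/s; v_y0 = 79.70 sin 40.6° = 51.87 m/s.
Peak height H = v_y0² / (2g) = 2690.2 / 8.660 = 310.6 m.

311 m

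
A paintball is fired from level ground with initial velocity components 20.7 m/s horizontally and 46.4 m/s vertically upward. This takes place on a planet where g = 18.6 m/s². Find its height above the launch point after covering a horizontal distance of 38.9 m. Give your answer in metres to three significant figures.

54.4 m

At x = 38.9 m, t = x/vₓ = 38.9/20.70 = 1.879 s.
Height: y = v_y0 t − ½ g t² = 46.40 × 1.879 − 9.300 × 1.879² = 87.20 − 32.84 = 54.35 m.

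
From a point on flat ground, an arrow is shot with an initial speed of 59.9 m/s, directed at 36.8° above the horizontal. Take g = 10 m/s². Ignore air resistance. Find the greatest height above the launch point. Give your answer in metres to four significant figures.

vₓ = 59.90 cos 36.8° = 47.96 m/s; v_y0 = 59.90 sin 36.8° = 35.88 m/s.
Maximum height: H = v_y0² / (2g) = 35.88² / (2 × 10.0) = 64.37 m.

64.37 m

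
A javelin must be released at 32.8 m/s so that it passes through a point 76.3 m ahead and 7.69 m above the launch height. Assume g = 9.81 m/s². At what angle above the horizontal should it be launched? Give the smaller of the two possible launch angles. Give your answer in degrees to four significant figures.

Trajectory: y = x tanθ − g x² (1 + tan²θ)/(2v₀²). With x = 76.3, y = 7.69, v₀ = 32.8, g = 9.81:
26.54 tan²θ − 76.3 tanθ + (34.23) = 0.
tanθ = [76.3 ± √(76.3² − 4 × 26.54 × (34.23))] / (2 × 26.54) = (76.3 ± 46.77) / 53.08, giving tanθ = 0.5563 or 2.318.
θ = 29.09° or 66.67°; the smaller is 29.09°.

29.09°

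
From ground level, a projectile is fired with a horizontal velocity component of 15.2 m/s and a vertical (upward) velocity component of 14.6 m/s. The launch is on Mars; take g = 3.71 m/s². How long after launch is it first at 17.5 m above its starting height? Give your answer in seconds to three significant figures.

1.48 s

Require v_y0 t − ½ g t² = 17.5, i.e. 1.855 t² − 14.60 t + 17.5 = 0.
t = [14.60 ± √(14.60² − 2·3.71·17.5)] / 3.71 = (14.60 ± 9.127) / 3.71, so t = 1.475 s or t = 6.396 s.
The first (ascending) time is 1.475 s.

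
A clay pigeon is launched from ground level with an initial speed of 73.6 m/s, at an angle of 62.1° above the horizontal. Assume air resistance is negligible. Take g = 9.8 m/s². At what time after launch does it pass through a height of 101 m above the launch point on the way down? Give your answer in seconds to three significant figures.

Components: vₓ = 73.60 cos 62.1° = 34.44 m/s, v_y0 = 73.60 sin 62.1° = 65.05 m/s.
Require v_y0 t − ½ g t² = 101, i.e. 4.900 t² − 65.05 t + 101 = 0.
t = [65.05 ± √(65.05² − 2·9.80·101)] / 9.80 = (65.05 ± 47.45) / 9.80, so t = 1.796 s or t = 11.48 s.
The descending-branch root is 11.48 s.

11.5 s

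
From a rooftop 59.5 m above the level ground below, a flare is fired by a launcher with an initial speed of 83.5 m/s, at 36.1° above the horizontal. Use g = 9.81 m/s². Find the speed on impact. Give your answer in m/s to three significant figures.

90.2 m/s

Resolve: vₓ = 83.50 cos 36.1° = 67.47 m/s and v_y0 = 83.50 sin 36.1° = 49.20 m/s.
With up positive and y = 0 at the ground: y(t) = 59.5 + (49.20) t − 4.905 t². Setting y = 0 and taking the positive root: t = [49.20 + √(49.20² + 2·9.81·59.5)] / 9.81 = (49.20 + 59.90) / 9.81 = 11.12 s.
Vertical velocity at impact: v_y = v_y0 − g t = 49.20 − 9.81 × 11.12 = −59.90 m/s.
Speed: |v| = √(vₓ² + v_y²) = √(67.47² + 59.90²) = 90.22 m/s.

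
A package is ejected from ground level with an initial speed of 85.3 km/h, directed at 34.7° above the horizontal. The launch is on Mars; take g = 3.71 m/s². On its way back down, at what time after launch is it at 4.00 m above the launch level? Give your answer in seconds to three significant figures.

Convert: 85.3 km/h = 85.3/3.6 = 23.69 m/s.
Components: vₓ = 23.69 cos 34.7° = 19.48 m/s, v_y0 = 23.69 sin 34.7° = 13.49 m/s.
Require v_y0 t − ½ g t² = 4.00, i.e. 1.855 t² − 13.49 t + 4.00 = 0.
t = [13.49 ± √(13.49² − 2·3.71·4.00)] / 3.71 = (13.49 ± 12.34) / 3.71, so t = 0.3097 s or t = 6.962 s.
The descending-branch root is 6.962 s.

6.96 s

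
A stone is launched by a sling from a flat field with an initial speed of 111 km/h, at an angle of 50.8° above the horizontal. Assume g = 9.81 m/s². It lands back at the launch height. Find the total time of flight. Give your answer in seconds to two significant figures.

4.9 s

Convert: 111 km/h = 111/3.6 = 30.83 m/s.
vₓ = 30.83 cos 50.8° = 19.49 m/s; v_y0 = 30.83 sin 50.8° = 23.89 m/s.
Landing at launch height ⇒ T = 2 v_y0 / g = 2 × 23.89 / 9.81 = 4.871 s.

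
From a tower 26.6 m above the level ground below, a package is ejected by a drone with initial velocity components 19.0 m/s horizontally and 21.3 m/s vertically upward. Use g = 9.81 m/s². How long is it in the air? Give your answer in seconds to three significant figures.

5.36 s

The projectile lands when y = 26.6 + (21.30) t − ½·9.81·t² = 0. Positive root: t = (21.30 + √(21.30² + 2·9.81·26.6)) / 9.81 = (21.30 + 31.23) / 9.81 = 5.355 s.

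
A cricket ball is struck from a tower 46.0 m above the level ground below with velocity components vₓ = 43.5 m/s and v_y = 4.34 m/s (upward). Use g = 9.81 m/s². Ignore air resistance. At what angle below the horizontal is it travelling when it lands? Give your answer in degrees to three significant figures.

34.9°

The projectile lands when y = 46.0 + (4.340) t − ½·9.81·t² = 0. Positive root: t = (4.340 + √(4.340² + 2·9.81·46.0)) / 9.81 = (4.340 + 30.35) / 9.81 = 3.537 s.
At impact: v_y = v_y0 − g t = −30.35 m/s; vₓ = 43.50 m/s.
Angle below horizontal: arctan(|v_y|/vₓ) = arctan(30.35/43.50) = 34.91°.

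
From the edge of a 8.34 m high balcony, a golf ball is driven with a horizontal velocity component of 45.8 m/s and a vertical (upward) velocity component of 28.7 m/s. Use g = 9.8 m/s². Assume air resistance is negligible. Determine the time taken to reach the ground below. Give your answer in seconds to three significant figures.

The projectile lands when y = 8.34 + (28.70) t − ½·9.80·t² = 0. Positive root: t = (28.70 + √(28.70² + 2·9.80·8.34)) / 9.80 = (28.70 + 31.42) / 9.80 = 6.135 s.

6.13 s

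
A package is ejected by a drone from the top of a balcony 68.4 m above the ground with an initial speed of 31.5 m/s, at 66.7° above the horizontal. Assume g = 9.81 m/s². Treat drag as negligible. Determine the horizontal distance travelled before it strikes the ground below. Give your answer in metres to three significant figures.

96.0 m

Horizontal component vₓ = 31.50 cos 66.7° = 12.46 m/s; vertical v_y0 = 31.50 sin 66.7° = 28.93 m/s.
With up positive and y = 0 at the ground: y(t) = 68.4 + (28.93) t − 4.905 t². Setting y = 0 and taking the positive root: t = [28.93 + √(28.93² + 2·9.81·68.4)] / 9.81 = (28.93 + 46.68) / 9.81 = 7.708 s.
Horizontal distance: R = vₓ t = 12.46 × 7.708 = 96.03 m.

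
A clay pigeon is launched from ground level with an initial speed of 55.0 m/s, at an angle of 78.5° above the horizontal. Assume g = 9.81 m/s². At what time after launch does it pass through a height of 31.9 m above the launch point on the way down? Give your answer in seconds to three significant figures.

10.4 s

Horizontal component vₓ = 55.00 cos 78.5° = 10.97 m/s; vertical v_y0 = 55.00 sin 78.5° = 53.90 m/s.
Height y(t) = 53.90 t − 4.905 t² = 31.9 gives 4.905 t² − 53.90 t + 31.9 = 0.
Quadratic formula: t = (53.90 ± √2278.9) / 9.81 = (53.90 ± 47.74) / 9.81 → t = 0.6277 s or 10.36 s.
The descending-branch root is 10.36 s.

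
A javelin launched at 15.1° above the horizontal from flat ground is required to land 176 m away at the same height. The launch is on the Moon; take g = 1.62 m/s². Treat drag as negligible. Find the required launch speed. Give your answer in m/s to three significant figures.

From R = (v₀² / g) sin 2θ: v₀ = √(gR / sin 2θ).
v₀ = √(1.62 × 176 / sin 30.20°) = √(285.1 / 0.5030) = √566.82 = 23.81 m/s.

23.8 m/s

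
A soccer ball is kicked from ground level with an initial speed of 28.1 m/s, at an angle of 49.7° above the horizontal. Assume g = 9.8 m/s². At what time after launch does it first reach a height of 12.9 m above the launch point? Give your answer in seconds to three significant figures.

Components: vₓ = 28.10 cos 49.7° = 18.17 m/s, v_y0 = 28.10 sin 49.7° = 21.43 m/s.
Require v_y0 t − ½ g t² = 12.9, i.e. 4.900 t² − 21.43 t + 12.9 = 0.
Quadratic formula: t = (21.43 ± √206.45) / 9.80 = (21.43 ± 14.37) / 9.80 → t = 0.7207 s or 3.653 s.
The first (ascending) time is 0.7207 s.

0.721 s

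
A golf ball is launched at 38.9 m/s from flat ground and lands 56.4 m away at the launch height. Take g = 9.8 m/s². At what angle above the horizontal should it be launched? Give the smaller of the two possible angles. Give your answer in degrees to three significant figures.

Level-ground range R = v₀² sin(2θ)/g ⇒ sin(2θ) = gR/v₀² = 9.80 × 56.4 / 38.9² = 0.3653.
2θ = 21.42° or 180° − 21.42° = 158.6°, so θ = 10.71° or 79.29°.
The smaller angle is 10.71°.

10.7°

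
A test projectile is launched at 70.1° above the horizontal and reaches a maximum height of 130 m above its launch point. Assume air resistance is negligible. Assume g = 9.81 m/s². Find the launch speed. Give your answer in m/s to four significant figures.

At the peak v_y = 0, so v_y0 = √(2gH) = √(2 × 9.81 × 130) = 50.50 m/s.
v_y0 = v₀ sin θ ⇒ v₀ = 50.50 / sin 70.1° = 53.71 m/s.

53.71 m/s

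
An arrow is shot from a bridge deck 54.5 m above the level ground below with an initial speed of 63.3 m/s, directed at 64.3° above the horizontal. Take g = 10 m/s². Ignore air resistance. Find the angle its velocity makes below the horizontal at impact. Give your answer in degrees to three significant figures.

67.4°

Horizontal component vₓ = 63.30 cos 64.3° = 27.45 m/s; vertical v_y0 = 63.30 sin 64.3° = 57.04 m/s.
With up positive and y = 0 at the ground: y(t) = 54.5 + (57.04) t − 5.000 t². Setting y = 0 and taking the positive root: t = [57.04 + √(57.04² + 2·10.0·54.5)] / 10.0 = (57.04 + 65.90) / 10.0 = 12.29 s.
At impact: v_y = v_y0 − g t = −65.90 m/s; vₓ = 27.45 m/s.
Angle below horizontal: arctan(|v_y|/vₓ) = arctan(65.90/27.45) = 67.39°.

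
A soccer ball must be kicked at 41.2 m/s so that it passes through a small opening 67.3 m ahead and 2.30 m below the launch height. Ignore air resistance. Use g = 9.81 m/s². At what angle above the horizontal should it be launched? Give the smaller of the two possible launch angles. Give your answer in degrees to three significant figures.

9.40°

Trajectory: y = x tanθ − g x² (1 + tan²θ)/(2v₀²). With x = 67.3, y = −2.30, v₀ = 41.2, g = 9.81:
13.09 tan²θ − 67.3 tanθ + (10.79) = 0.
tanθ = [67.3 ± √(67.3² − 4 × 13.09 × (10.79))] / (2 × 13.09) = (67.3 ± 62.96) / 26.18, giving tanθ = 0.1656 or 4.976.
θ = 9.405° or 78.64°; the smaller is 9.405°.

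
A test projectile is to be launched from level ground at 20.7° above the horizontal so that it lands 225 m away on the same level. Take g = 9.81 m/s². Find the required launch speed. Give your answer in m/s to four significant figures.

From R = (v₀² / g) sin 2θ: v₀ = √(gR / sin 2θ).
v₀ = √(9.81 × 225 / sin 41.40°) = √(2207 / 0.6613) = √3337.7 = 57.77 m/s.

57.77 m/s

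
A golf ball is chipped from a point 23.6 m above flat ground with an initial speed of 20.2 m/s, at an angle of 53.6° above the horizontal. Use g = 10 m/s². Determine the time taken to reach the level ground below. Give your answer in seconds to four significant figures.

4.339 s

vₓ = 20.20 cos 53.6° = 11.99 m/s; v_y0 = 20.20 sin 53.6° = 16.26 m/s.
The projectile lands when y = 23.6 + (16.26) t − ½·10.0·t² = 0. Positive root: t = (16.26 + √(16.26² + 2·10.0·23.6)) / 10.0 = (16.26 + 27.14) / 10.0 = 4.339 s.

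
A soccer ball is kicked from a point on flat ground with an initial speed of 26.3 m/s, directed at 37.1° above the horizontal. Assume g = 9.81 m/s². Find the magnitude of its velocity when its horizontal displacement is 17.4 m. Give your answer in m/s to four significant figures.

22.35 m/s

Resolve: vₓ = 26.30 cos 37.1° = 20.98 m/s and v_y0 = 26.30 sin 37.1° = 15.86 m/s.
Time to reach x = 17.4 m: t = x/vₓ = 17.4/20.98 = 0.8295 s.
Vertical velocity there: v_y = v_y0 − g t = 15.86 − 9.81 × 0.8295 = 7.727 m/s.
Speed: √(vₓ² + v_y²) = √(20.98² + 7.727²) = 22.35 m/s.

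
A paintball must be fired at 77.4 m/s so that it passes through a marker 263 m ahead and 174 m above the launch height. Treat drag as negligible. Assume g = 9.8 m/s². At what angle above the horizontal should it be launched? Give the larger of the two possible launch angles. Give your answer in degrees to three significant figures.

74.0°

Trajectory: y = x tanθ − g x² (1 + tan²θ)/(2v₀²). With x = 263, y = 174, v₀ = 77.4, g = 9.80:
56.58 tan²θ − 263 tanθ + (230.6) = 0.
tanθ = [263 ± √(263² − 4 × 56.58 × (230.6))] / (2 × 56.58) = (263 ± 130.3) / 113.2, giving tanθ = 1.172 or 3.476.
θ = 49.54° or 73.95°; the larger is 73.95°.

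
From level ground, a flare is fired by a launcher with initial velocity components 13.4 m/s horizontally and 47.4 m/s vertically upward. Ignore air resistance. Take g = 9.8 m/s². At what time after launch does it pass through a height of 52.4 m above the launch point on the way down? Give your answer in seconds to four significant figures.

Set y = v_y0 t − ½ g t² = 52.4: 4.900 t² − 47.40 t + 52.4 = 0.
Quadratic formula: t = (47.40 ± √1219.7) / 9.80 = (47.40 ± 34.92) / 9.80 → t = 1.273 s or 8.400 s.
The descending-branch root is 8.400 s.

8.400 s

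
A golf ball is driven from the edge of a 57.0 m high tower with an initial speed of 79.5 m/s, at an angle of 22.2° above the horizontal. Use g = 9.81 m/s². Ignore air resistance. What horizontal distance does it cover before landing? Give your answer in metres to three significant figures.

Components: vₓ = 79.50 cos 22.2° = 73.61 m/s, v_y0 = 79.50 sin 22.2° = 30.04 m/s.
With up positive and y = 0 at the ground: y(t) = 57.0 + (30.04) t − 4.905 t². Setting y = 0 and taking the positive root: t = [30.04 + √(30.04² + 2·9.81·57.0)] / 9.81 = (30.04 + 44.95) / 9.81 = 7.644 s.
Horizontal distance: R = vₓ t = 73.61 × 7.644 = 562.7 m.

563 m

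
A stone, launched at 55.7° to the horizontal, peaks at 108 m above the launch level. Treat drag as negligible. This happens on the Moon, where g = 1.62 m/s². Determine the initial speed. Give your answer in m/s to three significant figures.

At the peak v_y = 0, so v_y0 = √(2gH) = √(2 × 1.62 × 108) = 18.71 m/s.
v_y0 = v₀ sin θ ⇒ v₀ = 18.71 / sin 55.7° = 22.64 m/s.

22.6 m/s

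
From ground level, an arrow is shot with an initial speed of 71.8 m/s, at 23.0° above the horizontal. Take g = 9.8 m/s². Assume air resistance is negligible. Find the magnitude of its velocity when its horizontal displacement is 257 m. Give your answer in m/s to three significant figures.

66.9 m/s

vₓ = 71.80 cos 23.0° = 66.09 m/s; v_y0 = 71.80 sin 23.0° = 28.05 m/s.
At x = 257 m, t = x/vₓ = 257/66.09 = 3.889 s.
Vertical velocity there: v_y = v_y0 − g t = 28.05 − 9.80 × 3.889 = −10.05 m/s.
Speed: √(vₓ² + v_y²) = √(66.09² + 10.05²) = 66.85 m/s.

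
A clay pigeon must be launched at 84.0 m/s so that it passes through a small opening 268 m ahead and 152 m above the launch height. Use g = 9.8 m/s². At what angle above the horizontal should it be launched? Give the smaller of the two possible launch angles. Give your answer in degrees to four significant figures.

Trajectory: y = x tanθ − g x² (1 + tan²θ)/(2v₀²). With x = 268, y = 152, v₀ = 84.0, g = 9.80:
49.88 tan²θ − 268 tanθ + (201.9) = 0.
tanθ = [268 ± √(268² − 4 × 49.88 × (201.9))] / (2 × 49.88) = (268 ± 177.6) / 99.76, giving tanθ = 0.9061 or 4.467.
θ = 42.18° or 77.38°; the smaller is 42.18°.

42.18°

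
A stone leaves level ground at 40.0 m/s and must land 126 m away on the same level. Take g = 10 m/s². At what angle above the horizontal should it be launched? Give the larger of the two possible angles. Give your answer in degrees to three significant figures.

From R = (v₀²/g) sin 2θ: sin 2θ = 10.0 × 126 / 1600.0 = 0.7875.
2θ = 51.95° or 180° − 51.95° = 128.0°, so θ = 25.98° or 64.02°.
The larger angle is 64.02°.

64.0°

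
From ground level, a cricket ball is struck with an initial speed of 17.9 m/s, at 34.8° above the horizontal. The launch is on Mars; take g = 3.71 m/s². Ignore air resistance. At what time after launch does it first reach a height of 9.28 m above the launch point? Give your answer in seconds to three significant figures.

1.15 s

Horizontal component vₓ = 17.90 cos 34.8° = 14.70 m/s; vertical v_y0 = 17.90 sin 34.8° = 10.22 m/s.
Height y(t) = 10.22 t − 1.855 t² = 9.28 gives 1.855 t² − 10.22 t + 9.28 = 0.
t = [10.22 ± √(10.22² − 2·3.71·9.28)] / 3.71 = (10.22 ± 5.959) / 3.71, so t = 1.147 s or t = 4.360 s.
The first (ascending) time is 1.147 s.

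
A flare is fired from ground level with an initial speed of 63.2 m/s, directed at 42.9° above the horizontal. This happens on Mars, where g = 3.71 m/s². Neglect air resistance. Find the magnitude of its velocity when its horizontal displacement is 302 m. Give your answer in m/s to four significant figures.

vₓ = 63.20 cos 42.9° = 46.30 m/s; v_y0 = 63.20 sin 42.9° = 43.02 m/s.
At x = 302 m, t = x/vₓ = 302/46.30 = 6.523 s.
Vertical velocity there: v_y = v_y0 − g t = 43.02 − 3.71 × 6.523 = 18.82 m/s.
Speed: √(vₓ² + v_y²) = √(46.30² + 18.82²) = 49.98 m/s.

49.98 m/s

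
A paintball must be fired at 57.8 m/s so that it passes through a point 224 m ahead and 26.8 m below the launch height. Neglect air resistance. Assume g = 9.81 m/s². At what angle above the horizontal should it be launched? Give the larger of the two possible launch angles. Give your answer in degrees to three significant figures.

Trajectory: y = x tanθ − g x² (1 + tan²θ)/(2v₀²). With x = 224, y = −26.8, v₀ = 57.8, g = 9.81:
73.67 tan²θ − 224 tanθ + (46.87) = 0.
tanθ = [224 ± √(224² − 4 × 73.67 × (46.87))] / (2 × 73.67) = (224 ± 190.7) / 147.3, giving tanθ = 0.2260 or 2.815.
θ = 12.74° or 70.44°; the larger is 70.44°.

70.4°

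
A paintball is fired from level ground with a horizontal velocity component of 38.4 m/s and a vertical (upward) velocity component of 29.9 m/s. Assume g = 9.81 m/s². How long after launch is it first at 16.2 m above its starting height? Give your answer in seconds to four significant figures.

0.6011 s

Require v_y0 t − ½ g t² = 16.2, i.e. 4.905 t² − 29.90 t + 16.2 = 0.
Quadratic formula: t = (29.90 ± √576.17) / 9.81 = (29.90 ± 24.00) / 9.81 → t = 0.6011 s or 5.495 s.
The first (ascending) time is 0.6011 s.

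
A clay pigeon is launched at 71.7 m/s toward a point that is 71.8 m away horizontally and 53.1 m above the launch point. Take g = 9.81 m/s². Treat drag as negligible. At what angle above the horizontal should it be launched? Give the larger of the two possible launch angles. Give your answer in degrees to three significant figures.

Trajectory: y = x tanθ − g x² (1 + tan²θ)/(2v₀²). With x = 71.8, y = 53.1, v₀ = 71.7, g = 9.81:
4.919 tan²θ − 71.8 tanθ + (58.02) = 0.
tanθ = [71.8 ± √(71.8² − 4 × 4.919 × (58.02))] / (2 × 4.919) = (71.8 ± 63.35) / 9.837, giving tanθ = 0.8586 or 13.74.
θ = 40.65° or 85.84°; the larger is 85.84°.

85.8°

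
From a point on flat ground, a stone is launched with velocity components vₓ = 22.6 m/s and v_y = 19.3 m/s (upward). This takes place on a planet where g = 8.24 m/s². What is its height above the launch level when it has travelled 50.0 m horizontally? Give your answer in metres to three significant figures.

At x = 50.0 m, t = x/vₓ = 50.0/22.60 = 2.212 s.
Height: y = v_y0 t − ½ g t² = 19.30 × 2.212 − 4.120 × 2.212² = 42.70 − 20.17 = 22.53 m.

22.5 m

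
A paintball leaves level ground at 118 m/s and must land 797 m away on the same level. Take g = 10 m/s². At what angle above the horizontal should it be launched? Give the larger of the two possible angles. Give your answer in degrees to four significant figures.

72.54°

From R = (v₀²/g) sin 2θ: sin 2θ = 10.0 × 797 / 13924 = 0.5724.
2θ = 34.92° or 180° − 34.92° = 145.1°, so θ = 17.46° or 72.54°.
The larger angle is 72.54°.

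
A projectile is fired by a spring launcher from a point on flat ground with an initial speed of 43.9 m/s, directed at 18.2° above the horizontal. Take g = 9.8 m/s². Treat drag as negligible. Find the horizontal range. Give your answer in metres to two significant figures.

Components: vₓ = 43.90 cos 18.2° = 41.70 m/s, v_y0 = 43.90 sin 18.2° = 13.71 m/s.
Flight time T = 2 v_y0 / g = 2.798 s.
Horizontal distance R = vₓ T = 41.70 × 2.798 = 116.7 m.

120 m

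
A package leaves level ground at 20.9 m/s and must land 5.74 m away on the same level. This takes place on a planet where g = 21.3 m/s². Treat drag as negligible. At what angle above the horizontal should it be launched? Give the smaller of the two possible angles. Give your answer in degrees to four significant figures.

8.127°

Level-ground range R = v₀² sin(2θ)/g ⇒ sin(2θ) = gR/v₀² = 21.3 × 5.74 / 20.9² = 0.2799.
2θ = 16.25° or 180° − 16.25° = 163.7°, so θ = 8.127° or 81.87°.
The smaller angle is 8.127°.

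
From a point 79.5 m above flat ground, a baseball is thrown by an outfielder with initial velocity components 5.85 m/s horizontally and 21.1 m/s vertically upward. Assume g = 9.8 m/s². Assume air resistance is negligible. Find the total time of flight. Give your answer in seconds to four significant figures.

6.720 s

With up positive and y = 0 at the ground: y(t) = 79.5 + (21.10) t − 4.900 t². Setting y = 0 and taking the positive root: t = [21.10 + √(21.10² + 2·9.80·79.5)] / 9.80 = (21.10 + 44.76) / 9.80 = 6.720 s.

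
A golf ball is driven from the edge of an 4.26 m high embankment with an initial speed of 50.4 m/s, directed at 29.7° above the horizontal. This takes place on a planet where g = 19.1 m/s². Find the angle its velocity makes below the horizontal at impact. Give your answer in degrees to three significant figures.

32.6°

vₓ = 50.40 cos 29.7° = 43.78 m/s; v_y0 = 50.40 sin 29.7° = 24.97 m/s.
With up positive and y = 0 at the ground: y(t) = 4.26 + (24.97) t − 9.550 t². Setting y = 0 and taking the positive root: t = [24.97 + √(24.97² + 2·19.1·4.26)] / 19.1 = (24.97 + 28.04) / 19.1 = 2.775 s.
At impact: v_y = v_y0 − g t = −28.04 m/s; vₓ = 43.78 m/s.
Angle below horizontal: arctan(|v_y|/vₓ) = arctan(28.04/43.78) = 32.64°.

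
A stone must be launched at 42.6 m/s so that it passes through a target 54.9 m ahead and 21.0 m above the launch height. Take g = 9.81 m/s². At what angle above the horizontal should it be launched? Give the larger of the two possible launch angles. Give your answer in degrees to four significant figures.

80.78°

Trajectory: y = x tanθ − g x² (1 + tan²θ)/(2v₀²). With x = 54.9, y = 21.0, v₀ = 42.6, g = 9.81:
8.146 tan²θ − 54.9 tanθ + (29.15) = 0.
tanθ = [54.9 ± √(54.9² − 4 × 8.146 × (29.15))] / (2 × 8.146) = (54.9 ± 45.43) / 16.29, giving tanθ = 0.5810 or 6.158.
θ = 30.16° or 80.78°; the larger is 80.78°.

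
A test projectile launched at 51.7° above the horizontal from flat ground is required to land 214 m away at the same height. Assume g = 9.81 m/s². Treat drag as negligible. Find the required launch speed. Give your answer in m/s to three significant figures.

46.5 m/s

From R = (v₀² / g) sin 2θ: v₀ = √(gR / sin 2θ).
v₀ = √(9.81 × 214 / sin 103.4°) = √(2099 / 0.9728) = √2158.1 = 46.46 m/s.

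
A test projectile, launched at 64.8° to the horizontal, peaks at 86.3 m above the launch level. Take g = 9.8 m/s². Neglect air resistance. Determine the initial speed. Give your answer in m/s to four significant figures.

45.45 m/s

At the peak v_y = 0, so v_y0 = √(2gH) = √(2 × 9.80 × 86.3) = 41.13 m/s.
v_y0 = v₀ sin θ ⇒ v₀ = 41.13 / sin 64.8° = 45.45 m/s.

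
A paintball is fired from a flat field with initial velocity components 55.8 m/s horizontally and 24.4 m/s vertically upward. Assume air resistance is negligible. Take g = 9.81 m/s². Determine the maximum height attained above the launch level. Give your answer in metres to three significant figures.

Peak height H = v_y0² / (2g) = 595.36 / 19.62 = 30.34 m.

30.3 m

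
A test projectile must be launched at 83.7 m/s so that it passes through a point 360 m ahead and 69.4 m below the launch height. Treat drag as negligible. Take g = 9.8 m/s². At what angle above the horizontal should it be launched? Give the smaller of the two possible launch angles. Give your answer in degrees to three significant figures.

3.43°

Trajectory: y = x tanθ − g x² (1 + tan²θ)/(2v₀²). With x = 360, y = −69.4, v₀ = 83.7, g = 9.80:
90.65 tan²θ − 360 tanθ + (21.25) = 0.
tanθ = [360 ± √(360² − 4 × 90.65 × (21.25))] / (2 × 90.65) = (360 ± 349.1) / 181.3, giving tanθ = 0.05992 or 3.912.
θ = 3.429° or 75.66°; the smaller is 3.429°.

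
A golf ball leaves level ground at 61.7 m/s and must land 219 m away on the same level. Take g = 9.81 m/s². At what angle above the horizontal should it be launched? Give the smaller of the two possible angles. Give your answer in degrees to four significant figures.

17.18°

Level-ground range R = v₀² sin(2θ)/g ⇒ sin(2θ) = gR/v₀² = 9.81 × 219 / 61.7² = 0.5643.
2θ = 34.36° or 180° − 34.36° = 145.6°, so θ = 17.18° or 72.82°.
The smaller angle is 17.18°.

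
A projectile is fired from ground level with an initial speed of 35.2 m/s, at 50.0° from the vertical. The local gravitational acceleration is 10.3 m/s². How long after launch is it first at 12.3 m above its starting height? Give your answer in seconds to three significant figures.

Horizontal component vₓ = 35.20 sin 50.0° = 26.96 m/s; vertical v_y0 = 35.20 cos 50.0° = 22.63 m/s.
Height y(t) = 22.63 t − 5.150 t² = 12.3 gives 5.150 t² − 22.63 t + 12.3 = 0.
t = [22.63 ± √(22.63² − 2·10.3·12.3)] / 10.3 = (22.63 ± 16.08) / 10.3, so t = 0.6356 s or t = 3.758 s.
The first (ascending) time is 0.6356 s.

0.636 s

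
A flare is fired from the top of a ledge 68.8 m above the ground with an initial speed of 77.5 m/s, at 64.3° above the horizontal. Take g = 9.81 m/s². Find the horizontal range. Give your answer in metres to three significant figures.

510 m

vₓ = 77.50 cos 64.3° = 33.61 m/s; v_y0 = 77.50 sin 64.3° = 69.83 m/s.
With up positive and y = 0 at the ground: y(t) = 68.8 + (69.83) t − 4.905 t². Setting y = 0 and taking the positive root: t = [69.83 + √(69.83² + 2·9.81·68.8)] / 9.81 = (69.83 + 78.91) / 9.81 = 15.16 s.
Horizontal distance: R = vₓ t = 33.61 × 15.16 = 509.6 m.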